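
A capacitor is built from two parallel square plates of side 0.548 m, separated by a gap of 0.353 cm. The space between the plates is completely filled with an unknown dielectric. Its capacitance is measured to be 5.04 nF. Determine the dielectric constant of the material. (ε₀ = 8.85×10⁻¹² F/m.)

A = (0.548 m)² = 0.300 m².
κ = Cd/(ε₀A) = 5.04×10⁻⁹ × 3.53×10⁻³ / (8.85×10⁻¹² × 0.300) = 6.69.

6.69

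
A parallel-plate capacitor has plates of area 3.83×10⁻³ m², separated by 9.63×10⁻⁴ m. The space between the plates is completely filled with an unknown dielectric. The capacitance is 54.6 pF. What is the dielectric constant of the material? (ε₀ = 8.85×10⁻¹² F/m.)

κ = Cd/(ε₀A) = 5.46×10⁻¹¹ × 9.63×10⁻⁴ / (8.85×10⁻¹² × 3.83×10⁻³) = 1.55.

κ ≈ 1.55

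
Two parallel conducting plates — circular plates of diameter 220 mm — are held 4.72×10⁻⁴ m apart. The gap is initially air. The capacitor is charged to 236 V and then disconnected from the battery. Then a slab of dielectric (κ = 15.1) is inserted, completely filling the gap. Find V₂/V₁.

0.0662

Isolated ⇒ Q is held fixed.
C₂ = 15.1 C₁ and V = Q/C, so V₂/V₁ = C₁/C₂ = 0.0662.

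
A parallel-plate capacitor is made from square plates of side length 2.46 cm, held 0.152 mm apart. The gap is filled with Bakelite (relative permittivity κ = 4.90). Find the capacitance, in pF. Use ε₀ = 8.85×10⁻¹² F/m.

C ≈ 173 pF

A = (2.46 cm)² = 6.05×10⁻⁴ m².
C = κε₀A/d = 4.90 × 8.85×10⁻¹² × 6.05×10⁻⁴ / 1.52×10⁻⁴ = 1.73×10⁻¹⁰ F.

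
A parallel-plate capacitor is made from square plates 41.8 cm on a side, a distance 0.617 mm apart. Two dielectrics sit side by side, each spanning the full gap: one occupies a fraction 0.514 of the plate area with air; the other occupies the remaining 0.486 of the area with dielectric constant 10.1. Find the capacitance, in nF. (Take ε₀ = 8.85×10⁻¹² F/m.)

A = (41.8 cm)² = 0.175 m².
Side-by-side slabs ⇒ two capacitors in parallel, each spanning the full gap.
C₁ = κ₁ε₀A₁/d = 1.00 × 8.85×10⁻¹² × 8.98×10⁻² / 6.17×10⁻⁴ = 1.29×10⁻⁹ F.
C₂ = κ₂ε₀A₂/d = 10.1 × 8.85×10⁻¹² × 8.49×10⁻² / 6.17×10⁻⁴ = 1.23×10⁻⁸ F.
C = C₁ + C₂ = 1.36×10⁻⁸ F.

C ≈ 13.6 nF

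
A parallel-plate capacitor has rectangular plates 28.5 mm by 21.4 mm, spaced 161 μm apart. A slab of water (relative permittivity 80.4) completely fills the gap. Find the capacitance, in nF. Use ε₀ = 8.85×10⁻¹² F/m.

2.70 nF

A = 28.5 × 21.4 mm² = 6.10×10⁻⁴ m².
C = κε₀A/d = 80.4 × 8.85×10⁻¹² × 6.10×10⁻⁴ / 1.61×10⁻⁴ = 2.70×10⁻⁹ F.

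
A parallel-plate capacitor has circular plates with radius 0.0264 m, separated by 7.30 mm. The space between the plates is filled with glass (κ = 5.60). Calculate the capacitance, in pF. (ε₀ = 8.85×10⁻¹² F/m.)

A = π(0.0264 m)² = 2.19×10⁻³ m².
C = κε₀A/d = 5.60 × 8.85×10⁻¹² × 2.19×10⁻³ / 7.30×10⁻³ = 1.49×10⁻¹¹ F.

14.9 pF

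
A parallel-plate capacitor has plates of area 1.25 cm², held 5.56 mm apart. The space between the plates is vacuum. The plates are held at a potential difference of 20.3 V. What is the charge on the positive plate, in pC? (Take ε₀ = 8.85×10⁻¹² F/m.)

4.04 pC

A = 1.25 cm² = 1.25×10⁻⁴ m².
C = ε₀A/d = 8.85×10⁻¹² × 1.25×10⁻⁴ / 5.56×10⁻³ = 1.99×10⁻¹³ F.
Q = CV = 1.99×10⁻¹³ × 20.3 = 4.04×10⁻¹² C.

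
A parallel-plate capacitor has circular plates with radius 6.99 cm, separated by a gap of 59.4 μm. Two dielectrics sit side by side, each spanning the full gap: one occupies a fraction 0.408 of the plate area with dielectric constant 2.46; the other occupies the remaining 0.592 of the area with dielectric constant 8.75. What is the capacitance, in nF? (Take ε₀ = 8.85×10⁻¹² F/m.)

A = π(6.99 cm)² = 1.53×10⁻² m².
Side-by-side slabs ⇒ two capacitors in parallel, each spanning the full gap.
C₁ = κ₁ε₀A₁/d = 2.46 × 8.85×10⁻¹² × 6.26×10⁻³ / 5.94×10⁻⁵ = 2.30×10⁻⁹ F.
C₂ = κ₂ε₀A₂/d = 8.75 × 8.85×10⁻¹² × 9.09×10⁻³ / 5.94×10⁻⁵ = 1.18×10⁻⁸ F.
C = C₁ + C₂ = 1.41×10⁻⁸ F.

C ≈ 14.1 nF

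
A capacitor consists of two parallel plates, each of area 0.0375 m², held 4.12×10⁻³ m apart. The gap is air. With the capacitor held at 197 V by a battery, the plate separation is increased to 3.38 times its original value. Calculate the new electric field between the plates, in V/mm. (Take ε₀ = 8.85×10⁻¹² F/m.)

Initially C₁ = ε₀A/d = 8.85×10⁻¹² × 3.75×10⁻² / 4.12×10⁻³ = 8.06×10⁻¹¹ F.
E₁ = 4.78×10⁴ V/m.
Battery connected ⇒ V is held fixed. E = V/d, so E₂/E₁ = d₁/d₂ = 0.296.
E₂ = 0.296 × 4.78×10⁴ = 1.41×10⁴ V/m.

E ≈ 14.1 V/mm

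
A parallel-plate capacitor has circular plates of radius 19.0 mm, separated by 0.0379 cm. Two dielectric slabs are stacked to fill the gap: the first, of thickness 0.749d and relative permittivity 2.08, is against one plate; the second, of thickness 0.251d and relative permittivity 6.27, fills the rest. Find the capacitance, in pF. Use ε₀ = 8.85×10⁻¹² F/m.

66.2 pF

A = π(19.0 mm)² = 1.13×10⁻³ m².
Stacked slabs ⇒ two capacitors in series, each with the full plate area.
C₁ = κ₁ε₀A/d₁ = 2.08 × 8.85×10⁻¹² × 1.13×10⁻³ / 2.84×10⁻⁴ = 7.35×10⁻¹¹ F.
C₂ = κ₂ε₀A/d₂ = 6.27 × 8.85×10⁻¹² × 1.13×10⁻³ / 9.51×10⁻⁵ = 6.62×10⁻¹⁰ F.
C = (1/C₁ + 1/C₂)⁻¹ = 6.62×10⁻¹¹ F.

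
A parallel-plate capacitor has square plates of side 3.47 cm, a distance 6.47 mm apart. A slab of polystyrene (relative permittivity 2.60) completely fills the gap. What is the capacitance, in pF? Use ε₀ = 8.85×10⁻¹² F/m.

4.28 pF

A = (3.47 cm)² = 1.20×10⁻³ m².
C = κε₀A/d = 2.60 × 8.85×10⁻¹² × 1.20×10⁻³ / 6.47×10⁻³ = 4.28×10⁻¹² F.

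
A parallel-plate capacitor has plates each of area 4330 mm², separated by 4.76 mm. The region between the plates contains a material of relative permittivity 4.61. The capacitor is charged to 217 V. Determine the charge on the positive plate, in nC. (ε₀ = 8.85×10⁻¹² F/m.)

Q ≈ 8.05 nC

A = 4330 mm² = 4.33×10⁻³ m².
C = κε₀A/d = 4.61 × 8.85×10⁻¹² × 4.33×10⁻³ / 4.76×10⁻³ = 3.71×10⁻¹¹ F.
Q = CV = 3.71×10⁻¹¹ × 217 = 8.05×10⁻⁹ C.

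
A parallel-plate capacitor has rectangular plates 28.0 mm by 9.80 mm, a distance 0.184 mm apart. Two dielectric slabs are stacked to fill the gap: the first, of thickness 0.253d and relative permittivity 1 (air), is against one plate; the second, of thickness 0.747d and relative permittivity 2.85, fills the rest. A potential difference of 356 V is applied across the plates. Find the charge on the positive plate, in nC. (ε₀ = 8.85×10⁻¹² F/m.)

A = 28.0 × 9.80 mm² = 2.74×10⁻⁴ m².
Stacked slabs ⇒ two capacitors in series, each with the full plate area.
C₁ = κ₁ε₀A/d₁ = 1.00 × 8.85×10⁻¹² × 2.74×10⁻⁴ / 4.66×10⁻⁵ = 5.22×10⁻¹¹ F.
C₂ = κ₂ε₀A/d₂ = 2.85 × 8.85×10⁻¹² × 2.74×10⁻⁴ / 1.37×10⁻⁴ = 5.04×10⁻¹¹ F.
C = (1/C₁ + 1/C₂)⁻¹ = 2.56×10⁻¹¹ F.
Q = CV = 2.56×10⁻¹¹ × 356 = 9.12×10⁻⁹ C.

Q ≈ 9.12 nC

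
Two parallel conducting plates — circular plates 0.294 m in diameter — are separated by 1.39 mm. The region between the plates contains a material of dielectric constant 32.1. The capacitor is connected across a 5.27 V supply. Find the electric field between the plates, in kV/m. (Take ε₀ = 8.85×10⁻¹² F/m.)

E = V/d = 5.27 / 1.39×10⁻³ = 3.79×10³ V/m.

E ≈ 3.79 kV/m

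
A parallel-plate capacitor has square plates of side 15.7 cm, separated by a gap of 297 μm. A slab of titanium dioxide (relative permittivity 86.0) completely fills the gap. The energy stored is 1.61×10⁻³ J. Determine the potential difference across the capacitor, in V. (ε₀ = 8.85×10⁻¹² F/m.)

V ≈ 226 V

A = (15.7 cm)² = 2.46×10⁻² m².
C = κε₀A/d = 86.0 × 8.85×10⁻¹² × 2.46×10⁻² / 2.97×10⁻⁴ = 6.32×10⁻⁸ F.
V = √(2U/C) = √(2 × 1.61×10⁻³ / 6.32×10⁻⁸) = 2.26×10² V.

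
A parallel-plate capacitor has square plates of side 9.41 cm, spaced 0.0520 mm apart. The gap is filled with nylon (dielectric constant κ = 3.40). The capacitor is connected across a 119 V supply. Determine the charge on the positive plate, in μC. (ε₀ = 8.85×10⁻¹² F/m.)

A = (9.41 cm)² = 8.85×10⁻³ m².
C = κε₀A/d = 3.40 × 8.85×10⁻¹² × 8.85×10⁻³ / 5.20×10⁻⁵ = 5.12×10⁻⁹ F.
Q = CV = 5.12×10⁻⁹ × 119 = 6.10×10⁻⁷ C.

0.610 μC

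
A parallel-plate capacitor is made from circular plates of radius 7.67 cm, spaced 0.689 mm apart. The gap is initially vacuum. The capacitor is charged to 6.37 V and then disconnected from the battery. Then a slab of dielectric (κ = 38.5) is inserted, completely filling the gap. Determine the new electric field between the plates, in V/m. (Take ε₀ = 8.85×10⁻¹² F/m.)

A = π(7.67 cm)² = 1.85×10⁻² m².
Initially C₁ = ε₀A/d = 8.85×10⁻¹² × 1.85×10⁻² / 6.89×10⁻⁴ = 2.37×10⁻¹⁰ F.
E₁ = 9.25×10³ V/m.
Isolated ⇒ Q is held fixed. V₂ = Q/C₂ = V₁/38.5; E = V/d, so E₂/E₁ = (V₂/V₁)(d₁/d₂) = 0.0260.
E₂ = 0.0260 × 9.25×10³ = 2.40×10² V/m.

240 V/m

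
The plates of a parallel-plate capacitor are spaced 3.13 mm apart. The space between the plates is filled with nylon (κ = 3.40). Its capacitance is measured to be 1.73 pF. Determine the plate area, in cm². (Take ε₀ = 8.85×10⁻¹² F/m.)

A = Cd/(κε₀) = 1.73×10⁻¹² × 3.13×10⁻³ / (3.40 × 8.85×10⁻¹²) = 1.80×10⁻⁴ m².

1.80 cm²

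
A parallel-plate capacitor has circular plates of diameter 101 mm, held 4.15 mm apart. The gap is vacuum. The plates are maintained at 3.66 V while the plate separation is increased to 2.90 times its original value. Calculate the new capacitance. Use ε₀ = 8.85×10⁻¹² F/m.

5.89 pF

A = π(101/2 mm)² = 8.01×10⁻³ m².
Initially C₁ = ε₀A/d = 8.85×10⁻¹² × 8.01×10⁻³ / 4.15×10⁻³ = 1.71×10⁻¹¹ F.
C = ε₀A/d scales as 1/d, so C₂/C₁ = d₁/d₂ = 1/2.90 = 0.345.
C₂ = 0.345 × 1.71×10⁻¹¹ = 5.89×10⁻¹² F.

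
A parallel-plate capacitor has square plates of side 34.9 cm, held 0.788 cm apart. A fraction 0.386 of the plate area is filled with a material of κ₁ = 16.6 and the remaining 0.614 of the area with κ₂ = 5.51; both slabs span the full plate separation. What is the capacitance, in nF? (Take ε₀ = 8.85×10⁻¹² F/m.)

A = (34.9 cm)² = 0.122 m².
Side-by-side slabs ⇒ two capacitors in parallel, each spanning the full gap.
C₁ = κ₁ε₀A₁/d = 16.6 × 8.85×10⁻¹² × 4.70×10⁻² / 7.88×10⁻³ = 8.77×10⁻¹⁰ F.
C₂ = κ₂ε₀A₂/d = 5.51 × 8.85×10⁻¹² × 7.48×10⁻² / 7.88×10⁻³ = 4.63×10⁻¹⁰ F.
C = C₁ + C₂ = 1.34×10⁻⁹ F.

1.34 nF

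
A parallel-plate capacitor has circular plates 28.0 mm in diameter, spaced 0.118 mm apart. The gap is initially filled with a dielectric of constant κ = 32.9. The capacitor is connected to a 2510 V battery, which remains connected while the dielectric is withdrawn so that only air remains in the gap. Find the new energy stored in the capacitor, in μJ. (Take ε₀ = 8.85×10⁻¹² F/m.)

A = π(28.0/2 mm)² = 6.16×10⁻⁴ m².
Initially C₁ = κε₀A/d = 32.9 × 8.85×10⁻¹² × 6.16×10⁻⁴ / 1.18×10⁻⁴ = 1.52×10⁻⁹ F.
U₁ = 4.79×10⁻³ J.
Battery connected ⇒ V is held fixed. C₂ = 0.0304 C₁ and U = ½CV², so U₂/U₁ = C₂/C₁ = 0.0304.
U₂ = 0.0304 × 4.79×10⁻³ = 1.45×10⁻⁴ J.

U ≈ 145 μJ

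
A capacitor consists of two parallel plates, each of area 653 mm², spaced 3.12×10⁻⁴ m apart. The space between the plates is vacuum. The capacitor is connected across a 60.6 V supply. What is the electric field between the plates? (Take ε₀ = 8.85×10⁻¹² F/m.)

E = V/d = 60.6 / 3.12×10⁻⁴ = 1.94×10⁵ V/m.

194 kV/m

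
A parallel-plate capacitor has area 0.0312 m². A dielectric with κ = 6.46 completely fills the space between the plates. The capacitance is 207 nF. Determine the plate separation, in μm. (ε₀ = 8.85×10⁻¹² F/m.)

d = κε₀A/C = 6.46 × 8.85×10⁻¹² × 3.12×10⁻² / 2.07×10⁻⁷ = 8.62×10⁻⁶ m.

8.62 μm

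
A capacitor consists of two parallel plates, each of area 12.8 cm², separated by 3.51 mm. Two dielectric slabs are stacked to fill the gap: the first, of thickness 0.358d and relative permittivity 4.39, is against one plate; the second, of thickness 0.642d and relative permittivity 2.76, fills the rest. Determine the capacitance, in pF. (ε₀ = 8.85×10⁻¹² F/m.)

10.3 pF

A = 12.8 cm² = 1.28×10⁻³ m².
Stacked slabs ⇒ two capacitors in series, each with the full plate area.
C₁ = κ₁ε₀A/d₁ = 4.39 × 8.85×10⁻¹² × 1.28×10⁻³ / 1.26×10⁻³ = 3.96×10⁻¹¹ F.
C₂ = κ₂ε₀A/d₂ = 2.76 × 8.85×10⁻¹² × 1.28×10⁻³ / 2.25×10⁻³ = 1.39×10⁻¹¹ F.
C = (1/C₁ + 1/C₂)⁻¹ = 1.03×10⁻¹¹ F.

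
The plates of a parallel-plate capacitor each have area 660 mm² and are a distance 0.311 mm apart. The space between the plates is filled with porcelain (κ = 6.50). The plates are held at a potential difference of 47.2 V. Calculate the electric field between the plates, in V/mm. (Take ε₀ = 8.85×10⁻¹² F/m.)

E ≈ 152 V/mm

E = V/d = 47.2 / 3.11×10⁻⁴ = 1.52×10⁵ V/m.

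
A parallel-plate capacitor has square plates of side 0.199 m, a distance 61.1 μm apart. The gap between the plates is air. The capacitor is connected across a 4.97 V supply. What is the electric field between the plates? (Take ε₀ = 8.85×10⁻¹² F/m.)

E ≈ 81.3 V/mm

E = V/d = 4.97 / 6.11×10⁻⁵ = 8.13×10⁴ V/m.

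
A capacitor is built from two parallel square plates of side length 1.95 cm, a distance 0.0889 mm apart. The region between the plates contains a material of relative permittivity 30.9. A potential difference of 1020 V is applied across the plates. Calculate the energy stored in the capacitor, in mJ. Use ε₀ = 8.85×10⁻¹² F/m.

A = (1.95 cm)² = 3.80×10⁻⁴ m².
C = κε₀A/d = 30.9 × 8.85×10⁻¹² × 3.80×10⁻⁴ / 8.89×10⁻⁵ = 1.17×10⁻⁹ F.
U = ½CV² = ½ × 1.17×10⁻⁹ × (1020)² = 6.08×10⁻⁴ J.

0.608 mJ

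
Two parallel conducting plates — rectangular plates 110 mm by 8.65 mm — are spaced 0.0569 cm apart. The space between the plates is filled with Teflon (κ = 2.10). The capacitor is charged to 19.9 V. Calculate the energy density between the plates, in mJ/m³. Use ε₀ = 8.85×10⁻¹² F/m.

u ≈ 11.4 mJ/m³

E = V/d = 19.9 / 5.69×10⁻⁴ = 3.50×10⁴ V/m.
u = ½κε₀E² = ½ × 2.10 × 8.85×10⁻¹² × (3.50×10⁴)² = 1.14×10⁻² J/m³.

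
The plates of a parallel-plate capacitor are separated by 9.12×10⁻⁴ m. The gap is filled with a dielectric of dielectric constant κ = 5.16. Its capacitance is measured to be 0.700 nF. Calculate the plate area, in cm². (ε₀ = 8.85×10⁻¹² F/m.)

140 cm²

A = Cd/(κε₀) = 7.00×10⁻¹⁰ × 9.12×10⁻⁴ / (5.16 × 8.85×10⁻¹²) = 1.40×10⁻² m².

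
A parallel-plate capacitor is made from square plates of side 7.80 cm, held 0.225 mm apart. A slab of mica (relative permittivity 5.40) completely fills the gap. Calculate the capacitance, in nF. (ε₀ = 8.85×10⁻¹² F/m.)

C ≈ 1.29 nF

A = (7.80 cm)² = 6.08×10⁻³ m².
C = κε₀A/d = 5.40 × 8.85×10⁻¹² × 6.08×10⁻³ / 2.25×10⁻⁴ = 1.29×10⁻⁹ F.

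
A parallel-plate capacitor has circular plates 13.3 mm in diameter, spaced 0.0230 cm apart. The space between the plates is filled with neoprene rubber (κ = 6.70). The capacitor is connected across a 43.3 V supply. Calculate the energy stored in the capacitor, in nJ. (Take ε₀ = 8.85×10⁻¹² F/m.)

A = π(13.3/2 mm)² = 1.39×10⁻⁴ m².
C = κε₀A/d = 6.70 × 8.85×10⁻¹² × 1.39×10⁻⁴ / 2.30×10⁻⁴ = 3.58×10⁻¹¹ F.
U = ½CV² = ½ × 3.58×10⁻¹¹ × (43.3)² = 3.36×10⁻⁸ J.

33.6 nJ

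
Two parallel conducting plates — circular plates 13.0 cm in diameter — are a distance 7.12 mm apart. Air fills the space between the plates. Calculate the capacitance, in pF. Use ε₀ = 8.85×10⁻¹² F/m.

C ≈ 16.5 pF

A = π(13.0/2 cm)² = 1.33×10⁻² m².
C = ε₀A/d = 8.85×10⁻¹² × 1.33×10⁻² / 7.12×10⁻³ = 1.65×10⁻¹¹ F.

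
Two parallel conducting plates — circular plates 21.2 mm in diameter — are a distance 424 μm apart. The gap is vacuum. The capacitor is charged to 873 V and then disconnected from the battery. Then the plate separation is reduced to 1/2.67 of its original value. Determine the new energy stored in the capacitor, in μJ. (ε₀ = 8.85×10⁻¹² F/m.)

A = π(21.2/2 mm)² = 3.53×10⁻⁴ m².
Initially C₁ = ε₀A/d = 8.85×10⁻¹² × 3.53×10⁻⁴ / 4.24×10⁻⁴ = 7.37×10⁻¹² F.
U₁ = 2.81×10⁻⁶ J.
Isolated ⇒ Q is held fixed. C₂ = 2.67 C₁ and U = Q²/(2C), so U₂/U₁ = C₁/C₂ = 0.375.
U₂ = 0.375 × 2.81×10⁻⁶ = 1.05×10⁻⁶ J.

U ≈ 1.05 μJ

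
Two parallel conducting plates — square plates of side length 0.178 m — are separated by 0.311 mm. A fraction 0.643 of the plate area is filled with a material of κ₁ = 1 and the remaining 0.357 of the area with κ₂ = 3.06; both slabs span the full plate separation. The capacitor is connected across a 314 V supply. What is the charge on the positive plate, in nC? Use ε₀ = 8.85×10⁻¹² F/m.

491 nC

A = (0.178 m)² = 3.17×10⁻² m².
Side-by-side slabs ⇒ two capacitors in parallel, each spanning the full gap.
C₁ = κ₁ε₀A₁/d = 1.00 × 8.85×10⁻¹² × 2.04×10⁻² / 3.11×10⁻⁴ = 5.80×10⁻¹⁰ F.
C₂ = κ₂ε₀A₂/d = 3.06 × 8.85×10⁻¹² × 1.13×10⁻² / 3.11×10⁻⁴ = 9.85×10⁻¹⁰ F.
C = C₁ + C₂ = 1.56×10⁻⁹ F.
Q = CV = 1.56×10⁻⁹ × 314 = 4.91×10⁻⁷ C.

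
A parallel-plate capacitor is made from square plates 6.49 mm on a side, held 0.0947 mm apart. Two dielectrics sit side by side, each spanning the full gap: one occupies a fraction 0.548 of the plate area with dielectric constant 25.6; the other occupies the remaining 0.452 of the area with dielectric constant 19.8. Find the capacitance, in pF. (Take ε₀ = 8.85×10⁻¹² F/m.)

90.4 pF

A = (6.49 mm)² = 4.21×10⁻⁵ m².
Side-by-side slabs ⇒ two capacitors in parallel, each spanning the full gap.
C₁ = κ₁ε₀A₁/d = 25.6 × 8.85×10⁻¹² × 2.31×10⁻⁵ / 9.47×10⁻⁵ = 5.52×10⁻¹¹ F.
C₂ = κ₂ε₀A₂/d = 19.8 × 8.85×10⁻¹² × 1.90×10⁻⁵ / 9.47×10⁻⁵ = 3.52×10⁻¹¹ F.
C = C₁ + C₂ = 9.04×10⁻¹¹ F.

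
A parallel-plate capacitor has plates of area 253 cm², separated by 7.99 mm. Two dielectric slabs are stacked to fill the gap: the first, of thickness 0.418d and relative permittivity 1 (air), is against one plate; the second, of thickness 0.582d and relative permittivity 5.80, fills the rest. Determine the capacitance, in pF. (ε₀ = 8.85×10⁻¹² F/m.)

A = 253 cm² = 2.53×10⁻² m².
Stacked slabs ⇒ two capacitors in series, each with the full plate area.
C₁ = κ₁ε₀A/d₁ = 1.00 × 8.85×10⁻¹² × 2.53×10⁻² / 3.34×10⁻³ = 6.70×10⁻¹¹ F.
C₂ = κ₂ε₀A/d₂ = 5.80 × 8.85×10⁻¹² × 2.53×10⁻² / 4.65×10⁻³ = 2.79×10⁻¹⁰ F.
C = (1/C₁ + 1/C₂)⁻¹ = 5.41×10⁻¹¹ F.

54.1 pF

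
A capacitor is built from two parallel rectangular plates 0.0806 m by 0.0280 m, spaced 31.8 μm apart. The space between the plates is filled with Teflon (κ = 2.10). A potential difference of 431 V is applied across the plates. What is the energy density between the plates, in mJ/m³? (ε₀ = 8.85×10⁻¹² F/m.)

u ≈ 1.71×10⁶ mJ/m³

E = V/d = 431 / 3.18×10⁻⁵ = 1.36×10⁷ V/m.
u = ½κε₀E² = ½ × 2.10 × 8.85×10⁻¹² × (1.36×10⁷)² = 1.71×10³ J/m³.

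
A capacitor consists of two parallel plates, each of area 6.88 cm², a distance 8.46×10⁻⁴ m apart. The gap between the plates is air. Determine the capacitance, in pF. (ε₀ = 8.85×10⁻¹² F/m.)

A = 6.88 cm² = 6.88×10⁻⁴ m².
C = ε₀A/d = 8.85×10⁻¹² × 6.88×10⁻⁴ / 8.46×10⁻⁴ = 7.20×10⁻¹² F.

C ≈ 7.20 pF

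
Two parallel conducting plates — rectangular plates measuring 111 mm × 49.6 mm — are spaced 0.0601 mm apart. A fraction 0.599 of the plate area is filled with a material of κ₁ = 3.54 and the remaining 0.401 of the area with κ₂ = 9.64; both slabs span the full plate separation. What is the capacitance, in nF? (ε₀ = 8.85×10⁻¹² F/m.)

A = 111 × 49.6 mm² = 5.51×10⁻³ m².
Side-by-side slabs ⇒ two capacitors in parallel, each spanning the full gap.
C₁ = κ₁ε₀A₁/d = 3.54 × 8.85×10⁻¹² × 3.30×10⁻³ / 6.01×10⁻⁵ = 1.72×10⁻⁹ F.
C₂ = κ₂ε₀A₂/d = 9.64 × 8.85×10⁻¹² × 2.21×10⁻³ / 6.01×10⁻⁵ = 3.13×10⁻⁹ F.
C = C₁ + C₂ = 4.85×10⁻⁹ F.

C ≈ 4.85 nF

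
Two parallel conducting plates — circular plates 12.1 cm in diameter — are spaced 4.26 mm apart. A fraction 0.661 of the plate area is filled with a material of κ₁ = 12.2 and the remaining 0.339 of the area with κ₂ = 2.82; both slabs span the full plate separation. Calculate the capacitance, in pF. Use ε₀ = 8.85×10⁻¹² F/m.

215 pF

A = π(12.1/2 cm)² = 1.15×10⁻² m².
Side-by-side slabs ⇒ two capacitors in parallel, each spanning the full gap.
C₁ = κ₁ε₀A₁/d = 12.2 × 8.85×10⁻¹² × 7.60×10⁻³ / 4.26×10⁻³ = 1.93×10⁻¹⁰ F.
C₂ = κ₂ε₀A₂/d = 2.82 × 8.85×10⁻¹² × 3.90×10⁻³ / 4.26×10⁻³ = 2.28×10⁻¹¹ F.
C = C₁ + C₂ = 2.15×10⁻¹⁰ F.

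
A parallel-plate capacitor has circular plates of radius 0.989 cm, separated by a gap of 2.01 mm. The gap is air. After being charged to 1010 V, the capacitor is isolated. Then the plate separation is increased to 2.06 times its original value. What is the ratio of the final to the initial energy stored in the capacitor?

Isolated ⇒ Q is held fixed.
C₂ = 0.485 C₁ and U = Q²/(2C), so U₂/U₁ = C₁/C₂ = 2.06.

2.06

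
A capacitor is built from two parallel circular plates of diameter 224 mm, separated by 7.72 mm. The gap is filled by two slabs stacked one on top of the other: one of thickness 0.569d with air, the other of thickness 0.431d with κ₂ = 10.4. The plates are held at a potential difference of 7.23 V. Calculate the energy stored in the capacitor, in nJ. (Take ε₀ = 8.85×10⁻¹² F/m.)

1.93 nJ

A = π(224/2 mm)² = 3.94×10⁻² m².
Stacked slabs ⇒ two capacitors in series, each with the full plate area.
C₁ = κ₁ε₀A/d₁ = 1.00 × 8.85×10⁻¹² × 3.94×10⁻² / 4.39×10⁻³ = 7.94×10⁻¹¹ F.
C₂ = κ₂ε₀A/d₂ = 10.4 × 8.85×10⁻¹² × 3.94×10⁻² / 3.33×10⁻³ = 1.09×10⁻⁹ F.
C = (1/C₁ + 1/C₂)⁻¹ = 7.40×10⁻¹¹ F.
U = ½CV² = ½ × 7.40×10⁻¹¹ × (7.23)² = 1.93×10⁻⁹ J.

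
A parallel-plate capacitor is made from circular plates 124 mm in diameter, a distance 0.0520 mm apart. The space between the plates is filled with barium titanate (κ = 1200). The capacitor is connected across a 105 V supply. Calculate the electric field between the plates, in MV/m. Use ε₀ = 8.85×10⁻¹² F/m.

E ≈ 2.02 MV/m

E = V/d = 105 / 5.20×10⁻⁵ = 2.02×10⁶ V/m.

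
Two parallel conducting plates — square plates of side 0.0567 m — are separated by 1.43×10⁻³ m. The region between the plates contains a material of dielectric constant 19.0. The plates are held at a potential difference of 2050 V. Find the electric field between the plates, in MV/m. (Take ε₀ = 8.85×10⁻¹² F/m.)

E ≈ 1.43 MV/m

E = V/d = 2050 / 1.43×10⁻³ = 1.43×10⁶ V/m.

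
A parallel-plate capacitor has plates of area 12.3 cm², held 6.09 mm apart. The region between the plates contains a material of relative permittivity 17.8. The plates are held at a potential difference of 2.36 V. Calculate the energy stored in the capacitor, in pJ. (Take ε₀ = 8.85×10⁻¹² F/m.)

A = 12.3 cm² = 1.23×10⁻³ m².
C = κε₀A/d = 17.8 × 8.85×10⁻¹² × 1.23×10⁻³ / 6.09×10⁻³ = 3.18×10⁻¹¹ F.
U = ½CV² = ½ × 3.18×10⁻¹¹ × (2.36)² = 8.86×10⁻¹¹ J.

88.6 pJ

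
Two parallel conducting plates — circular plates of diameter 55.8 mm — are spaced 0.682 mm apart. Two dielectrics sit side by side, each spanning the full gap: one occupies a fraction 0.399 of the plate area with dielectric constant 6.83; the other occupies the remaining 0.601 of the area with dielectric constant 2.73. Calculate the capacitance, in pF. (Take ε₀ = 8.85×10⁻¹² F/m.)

A = π(55.8/2 mm)² = 2.45×10⁻³ m².
Side-by-side slabs ⇒ two capacitors in parallel, each spanning the full gap.
C₁ = κ₁ε₀A₁/d = 6.83 × 8.85×10⁻¹² × 9.76×10⁻⁴ / 6.82×10⁻⁴ = 8.65×10⁻¹¹ F.
C₂ = κ₂ε₀A₂/d = 2.73 × 8.85×10⁻¹² × 1.47×10⁻³ / 6.82×10⁻⁴ = 5.21×10⁻¹¹ F.
C = C₁ + C₂ = 1.39×10⁻¹⁰ F.

C ≈ 139 pF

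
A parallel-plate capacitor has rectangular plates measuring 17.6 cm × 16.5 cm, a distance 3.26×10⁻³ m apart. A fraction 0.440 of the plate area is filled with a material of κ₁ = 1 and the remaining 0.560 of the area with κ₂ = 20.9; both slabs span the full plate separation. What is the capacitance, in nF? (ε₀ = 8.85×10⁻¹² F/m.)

0.957 nF

A = 17.6 × 16.5 cm² = 2.90×10⁻² m².
Side-by-side slabs ⇒ two capacitors in parallel, each spanning the full gap.
C₁ = κ₁ε₀A₁/d = 1.00 × 8.85×10⁻¹² × 1.28×10⁻² / 3.26×10⁻³ = 3.47×10⁻¹¹ F.
C₂ = κ₂ε₀A₂/d = 20.9 × 8.85×10⁻¹² × 1.63×10⁻² / 3.26×10⁻³ = 9.23×10⁻¹⁰ F.
C = C₁ + C₂ = 9.57×10⁻¹⁰ F.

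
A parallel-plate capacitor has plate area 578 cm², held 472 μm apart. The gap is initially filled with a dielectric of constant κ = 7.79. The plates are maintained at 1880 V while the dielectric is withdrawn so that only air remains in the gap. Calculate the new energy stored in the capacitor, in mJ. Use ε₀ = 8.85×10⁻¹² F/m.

U ≈ 1.92 mJ

A = 578 cm² = 5.78×10⁻² m².
Initially C₁ = κε₀A/d = 7.79 × 8.85×10⁻¹² × 5.78×10⁻² / 4.72×10⁻⁴ = 8.44×10⁻⁹ F.
U₁ = 1.49×10⁻² J.
Battery connected ⇒ V is held fixed. C₂ = 0.128 C₁ and U = ½CV², so U₂/U₁ = C₂/C₁ = 0.128.
U₂ = 0.128 × 1.49×10⁻² = 1.92×10⁻³ J.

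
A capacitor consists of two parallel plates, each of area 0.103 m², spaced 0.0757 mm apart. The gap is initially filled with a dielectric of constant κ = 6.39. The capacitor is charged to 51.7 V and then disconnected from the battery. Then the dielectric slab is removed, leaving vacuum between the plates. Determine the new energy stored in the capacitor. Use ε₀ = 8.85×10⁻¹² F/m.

Initially C₁ = κε₀A/d = 6.39 × 8.85×10⁻¹² × 0.103 / 7.57×10⁻⁵ = 7.69×10⁻⁸ F.
U₁ = 1.03×10⁻⁴ J.
Isolated ⇒ Q is held fixed. C₂ = 0.156 C₁ and U = Q²/(2C), so U₂/U₁ = C₁/C₂ = 6.39.
U₂ = 6.39 × 1.03×10⁻⁴ = 6.57×10⁻⁴ J.

0.657 mJ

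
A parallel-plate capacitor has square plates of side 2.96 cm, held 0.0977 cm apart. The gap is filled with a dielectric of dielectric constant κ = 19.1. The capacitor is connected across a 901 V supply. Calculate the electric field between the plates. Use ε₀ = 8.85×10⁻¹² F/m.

E ≈ 0.922 MV/m

E = V/d = 901 / 9.77×10⁻⁴ = 9.22×10⁵ V/m.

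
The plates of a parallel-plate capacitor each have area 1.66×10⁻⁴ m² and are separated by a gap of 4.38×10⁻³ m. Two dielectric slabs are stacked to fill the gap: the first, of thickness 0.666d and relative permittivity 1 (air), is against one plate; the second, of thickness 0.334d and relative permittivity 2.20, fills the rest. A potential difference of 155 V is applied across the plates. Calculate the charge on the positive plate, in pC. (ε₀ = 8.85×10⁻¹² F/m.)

Q ≈ 63.6 pC

Stacked slabs ⇒ two capacitors in series, each with the full plate area.
C₁ = κ₁ε₀A/d₁ = 1.00 × 8.85×10⁻¹² × 1.66×10⁻⁴ / 2.92×10⁻³ = 5.04×10⁻¹³ F.
C₂ = κ₂ε₀A/d₂ = 2.20 × 8.85×10⁻¹² × 1.66×10⁻⁴ / 1.46×10⁻³ = 2.21×10⁻¹² F.
C = (1/C₁ + 1/C₂)⁻¹ = 4.10×10⁻¹³ F.
Q = CV = 4.10×10⁻¹³ × 155 = 6.36×10⁻¹¹ C.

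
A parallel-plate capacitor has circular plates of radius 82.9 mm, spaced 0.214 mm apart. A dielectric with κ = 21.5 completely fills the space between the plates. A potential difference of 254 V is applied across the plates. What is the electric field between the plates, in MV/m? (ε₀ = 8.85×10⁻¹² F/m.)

E = V/d = 254 / 2.14×10⁻⁴ = 1.19×10⁶ V/m.

E ≈ 1.19 MV/m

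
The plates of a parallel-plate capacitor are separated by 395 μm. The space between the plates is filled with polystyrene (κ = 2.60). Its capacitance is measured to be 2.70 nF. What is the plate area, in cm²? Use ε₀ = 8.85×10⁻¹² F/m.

A = Cd/(κε₀) = 2.70×10⁻⁹ × 3.95×10⁻⁴ / (2.60 × 8.85×10⁻¹²) = 4.63×10⁻² m².

A ≈ 463 cm²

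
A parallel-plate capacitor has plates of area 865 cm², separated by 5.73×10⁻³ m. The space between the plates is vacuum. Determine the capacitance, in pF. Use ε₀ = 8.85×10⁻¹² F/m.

C ≈ 134 pF

A = 865 cm² = 8.65×10⁻² m².
C = ε₀A/d = 8.85×10⁻¹² × 8.65×10⁻² / 5.73×10⁻³ = 1.34×10⁻¹⁰ F.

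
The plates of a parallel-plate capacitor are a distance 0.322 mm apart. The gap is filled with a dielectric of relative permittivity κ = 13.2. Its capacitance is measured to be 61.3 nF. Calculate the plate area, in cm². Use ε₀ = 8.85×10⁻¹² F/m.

1690 cm²

A = Cd/(κε₀) = 6.13×10⁻⁸ × 3.22×10⁻⁴ / (13.2 × 8.85×10⁻¹²) = 0.169 m².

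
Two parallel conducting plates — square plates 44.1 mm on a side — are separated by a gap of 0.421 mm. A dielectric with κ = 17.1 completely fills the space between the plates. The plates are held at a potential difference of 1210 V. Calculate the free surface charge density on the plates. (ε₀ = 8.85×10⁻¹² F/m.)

σ ≈ 435 μC/m²

A = (44.1 mm)² = 1.94×10⁻³ m².
C = κε₀A/d = 17.1 × 8.85×10⁻¹² × 1.94×10⁻³ / 4.21×10⁻⁴ = 6.99×10⁻¹⁰ F.
σ = Q/A = CV/A = 6.99×10⁻¹⁰ × 1210 / 1.94×10⁻³ = 4.35×10⁻⁴ C/m².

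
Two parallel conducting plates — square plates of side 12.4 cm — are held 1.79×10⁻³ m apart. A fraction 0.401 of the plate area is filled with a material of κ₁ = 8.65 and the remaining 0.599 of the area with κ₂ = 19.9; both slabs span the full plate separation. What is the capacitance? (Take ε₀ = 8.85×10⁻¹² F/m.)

C ≈ 1.17 nF

A = (12.4 cm)² = 1.54×10⁻² m².
Side-by-side slabs ⇒ two capacitors in parallel, each spanning the full gap.
C₁ = κ₁ε₀A₁/d = 8.65 × 8.85×10⁻¹² × 6.17×10⁻³ / 1.79×10⁻³ = 2.64×10⁻¹⁰ F.
C₂ = κ₂ε₀A₂/d = 19.9 × 8.85×10⁻¹² × 9.21×10⁻³ / 1.79×10⁻³ = 9.06×10⁻¹⁰ F.
C = C₁ + C₂ = 1.17×10⁻⁹ F.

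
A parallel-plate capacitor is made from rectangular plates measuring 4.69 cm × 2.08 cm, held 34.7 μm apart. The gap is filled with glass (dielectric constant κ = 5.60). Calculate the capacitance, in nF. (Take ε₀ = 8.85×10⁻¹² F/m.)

A = 4.69 × 2.08 cm² = 9.76×10⁻⁴ m².
C = κε₀A/d = 5.60 × 8.85×10⁻¹² × 9.76×10⁻⁴ / 3.47×10⁻⁵ = 1.39×10⁻⁹ F.

C ≈ 1.39 nF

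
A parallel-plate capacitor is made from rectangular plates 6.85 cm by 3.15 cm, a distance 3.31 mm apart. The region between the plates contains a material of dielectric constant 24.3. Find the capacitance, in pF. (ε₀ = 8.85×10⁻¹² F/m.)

140 pF

A = 6.85 × 3.15 cm² = 2.16×10⁻³ m².
C = κε₀A/d = 24.3 × 8.85×10⁻¹² × 2.16×10⁻³ / 3.31×10⁻³ = 1.40×10⁻¹⁰ F.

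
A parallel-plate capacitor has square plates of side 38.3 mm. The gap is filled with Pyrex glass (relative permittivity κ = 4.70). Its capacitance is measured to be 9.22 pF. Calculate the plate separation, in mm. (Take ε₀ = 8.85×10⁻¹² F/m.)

d ≈ 6.62 mm

A = (38.3 mm)² = 1.47×10⁻³ m².
d = κε₀A/C = 4.70 × 8.85×10⁻¹² × 1.47×10⁻³ / 9.22×10⁻¹² = 6.62×10⁻³ m.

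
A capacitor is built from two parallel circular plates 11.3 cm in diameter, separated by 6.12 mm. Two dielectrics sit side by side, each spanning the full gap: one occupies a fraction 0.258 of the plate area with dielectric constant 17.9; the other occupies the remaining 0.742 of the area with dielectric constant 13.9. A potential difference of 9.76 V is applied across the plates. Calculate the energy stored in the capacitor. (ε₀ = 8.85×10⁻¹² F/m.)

10.3 nJ

A = π(11.3/2 cm)² = 1.00×10⁻² m².
Side-by-side slabs ⇒ two capacitors in parallel, each spanning the full gap.
C₁ = κ₁ε₀A₁/d = 17.9 × 8.85×10⁻¹² × 2.59×10⁻³ / 6.12×10⁻³ = 6.70×10⁻¹¹ F.
C₂ = κ₂ε₀A₂/d = 13.9 × 8.85×10⁻¹² × 7.44×10⁻³ / 6.12×10⁻³ = 1.50×10⁻¹⁰ F.
C = C₁ + C₂ = 2.17×10⁻¹⁰ F.
U = ½CV² = ½ × 2.17×10⁻¹⁰ × (9.76)² = 1.03×10⁻⁸ J.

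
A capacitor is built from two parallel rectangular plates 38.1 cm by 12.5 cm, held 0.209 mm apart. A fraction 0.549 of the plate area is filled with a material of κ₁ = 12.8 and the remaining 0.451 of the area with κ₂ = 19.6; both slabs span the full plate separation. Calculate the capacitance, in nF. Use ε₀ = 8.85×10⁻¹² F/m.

A = 38.1 × 12.5 cm² = 4.76×10⁻² m².
Side-by-side slabs ⇒ two capacitors in parallel, each spanning the full gap.
C₁ = κ₁ε₀A₁/d = 12.8 × 8.85×10⁻¹² × 2.61×10⁻² / 2.09×10⁻⁴ = 1.42×10⁻⁸ F.
C₂ = κ₂ε₀A₂/d = 19.6 × 8.85×10⁻¹² × 2.15×10⁻² / 2.09×10⁻⁴ = 1.78×10⁻⁸ F.
C = C₁ + C₂ = 3.20×10⁻⁸ F.

32.0 nF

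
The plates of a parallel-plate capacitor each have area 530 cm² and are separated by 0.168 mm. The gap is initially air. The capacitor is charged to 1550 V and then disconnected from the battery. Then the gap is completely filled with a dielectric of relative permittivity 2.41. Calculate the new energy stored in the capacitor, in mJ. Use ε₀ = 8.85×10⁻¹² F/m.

A = 530 cm² = 5.30×10⁻² m².
Initially C₁ = ε₀A/d = 8.85×10⁻¹² × 5.30×10⁻² / 1.68×10⁻⁴ = 2.79×10⁻⁹ F.
U₁ = 3.35×10⁻³ J.
Isolated ⇒ Q is held fixed. C₂ = 2.41 C₁ and U = Q²/(2C), so U₂/U₁ = C₁/C₂ = 0.415.
U₂ = 0.415 × 3.35×10⁻³ = 1.39×10⁻³ J.

U ≈ 1.39 mJ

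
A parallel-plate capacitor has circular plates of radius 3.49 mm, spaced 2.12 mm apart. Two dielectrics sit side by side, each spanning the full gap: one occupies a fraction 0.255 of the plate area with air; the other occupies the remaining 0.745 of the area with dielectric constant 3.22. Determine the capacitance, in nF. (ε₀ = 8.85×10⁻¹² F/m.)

A = π(3.49 mm)² = 3.83×10⁻⁵ m².
Side-by-side slabs ⇒ two capacitors in parallel, each spanning the full gap.
C₁ = κ₁ε₀A₁/d = 1.00 × 8.85×10⁻¹² × 9.76×10⁻⁶ / 2.12×10⁻³ = 4.07×10⁻¹⁴ F.
C₂ = κ₂ε₀A₂/d = 3.22 × 8.85×10⁻¹² × 2.85×10⁻⁵ / 2.12×10⁻³ = 3.83×10⁻¹³ F.
C = C₁ + C₂ = 4.24×10⁻¹³ F.

4.24×10⁻⁴ nF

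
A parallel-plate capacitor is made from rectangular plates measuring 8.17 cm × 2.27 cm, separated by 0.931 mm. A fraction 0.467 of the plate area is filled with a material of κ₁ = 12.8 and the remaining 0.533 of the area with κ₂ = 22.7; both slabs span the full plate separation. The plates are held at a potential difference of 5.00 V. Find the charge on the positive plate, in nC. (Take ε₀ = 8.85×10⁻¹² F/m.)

Q ≈ 1.59 nC

A = 8.17 × 2.27 cm² = 1.85×10⁻³ m².
Side-by-side slabs ⇒ two capacitors in parallel, each spanning the full gap.
C₁ = κ₁ε₀A₁/d = 12.8 × 8.85×10⁻¹² × 8.66×10⁻⁴ / 9.31×10⁻⁴ = 1.05×10⁻¹⁰ F.
C₂ = κ₂ε₀A₂/d = 22.7 × 8.85×10⁻¹² × 9.88×10⁻⁴ / 9.31×10⁻⁴ = 2.13×10⁻¹⁰ F.
C = C₁ + C₂ = 3.19×10⁻¹⁰ F.
Q = CV = 3.19×10⁻¹⁰ × 5.00 = 1.59×10⁻⁹ C.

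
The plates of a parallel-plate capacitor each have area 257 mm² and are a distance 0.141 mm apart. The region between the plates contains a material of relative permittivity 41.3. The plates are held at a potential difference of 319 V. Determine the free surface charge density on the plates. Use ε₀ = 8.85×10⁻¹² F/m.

σ ≈ 82.7 nC/cm²

A = 257 mm² = 2.57×10⁻⁴ m².
C = κε₀A/d = 41.3 × 8.85×10⁻¹² × 2.57×10⁻⁴ / 1.41×10⁻⁴ = 6.66×10⁻¹⁰ F.
σ = Q/A = CV/A = 6.66×10⁻¹⁰ × 319 / 2.57×10⁻⁴ = 8.27×10⁻⁴ C/m².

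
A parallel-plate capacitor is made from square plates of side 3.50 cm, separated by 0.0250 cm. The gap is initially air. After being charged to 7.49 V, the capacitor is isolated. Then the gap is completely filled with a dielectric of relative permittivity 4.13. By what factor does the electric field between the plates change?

E₂/E₁ ≈ 0.242

Isolated ⇒ Q is held fixed.
V₂ = Q/C₂ = V₁/4.13; E = V/d, so E₂/E₁ = (V₂/V₁)(d₁/d₂) = 0.242.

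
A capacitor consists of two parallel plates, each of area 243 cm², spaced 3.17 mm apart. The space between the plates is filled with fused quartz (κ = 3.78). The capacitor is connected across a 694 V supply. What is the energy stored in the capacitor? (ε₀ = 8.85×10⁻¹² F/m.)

U ≈ 61.8 μJ

A = 243 cm² = 2.43×10⁻² m².
C = κε₀A/d = 3.78 × 8.85×10⁻¹² × 2.43×10⁻² / 3.17×10⁻³ = 2.56×10⁻¹⁰ F.
U = ½CV² = ½ × 2.56×10⁻¹⁰ × (694)² = 6.18×10⁻⁵ J.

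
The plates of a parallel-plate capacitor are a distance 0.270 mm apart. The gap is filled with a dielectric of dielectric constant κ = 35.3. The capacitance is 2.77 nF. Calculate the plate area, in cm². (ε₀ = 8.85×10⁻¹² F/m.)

A = Cd/(κε₀) = 2.77×10⁻⁹ × 2.70×10⁻⁴ / (35.3 × 8.85×10⁻¹²) = 2.39×10⁻³ m².

A ≈ 23.9 cm²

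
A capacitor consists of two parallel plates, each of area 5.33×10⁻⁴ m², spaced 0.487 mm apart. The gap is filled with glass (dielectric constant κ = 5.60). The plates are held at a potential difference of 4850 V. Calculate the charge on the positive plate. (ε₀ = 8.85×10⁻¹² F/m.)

263 nC

C = κε₀A/d = 5.60 × 8.85×10⁻¹² × 5.33×10⁻⁴ / 4.87×10⁻⁴ = 5.42×10⁻¹¹ F.
Q = CV = 5.42×10⁻¹¹ × 4850 = 2.63×10⁻⁷ C.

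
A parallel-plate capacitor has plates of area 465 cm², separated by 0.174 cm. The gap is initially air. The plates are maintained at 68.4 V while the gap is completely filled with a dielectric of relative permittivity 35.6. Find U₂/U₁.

35.6

Battery connected ⇒ V is held fixed.
C₂ = 35.6 C₁ and U = ½CV², so U₂/U₁ = C₂/C₁ = 35.6.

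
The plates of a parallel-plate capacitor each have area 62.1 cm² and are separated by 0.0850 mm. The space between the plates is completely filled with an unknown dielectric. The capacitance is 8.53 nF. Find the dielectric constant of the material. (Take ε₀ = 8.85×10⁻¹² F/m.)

A = 62.1 cm² = 6.21×10⁻³ m².
κ = Cd/(ε₀A) = 8.53×10⁻⁹ × 8.50×10⁻⁵ / (8.85×10⁻¹² × 6.21×10⁻³) = 13.2.

κ ≈ 13.2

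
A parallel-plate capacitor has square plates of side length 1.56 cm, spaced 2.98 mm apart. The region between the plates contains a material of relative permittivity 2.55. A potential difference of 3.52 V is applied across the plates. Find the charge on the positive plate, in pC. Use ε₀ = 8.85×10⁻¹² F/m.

A = (1.56 cm)² = 2.43×10⁻⁴ m².
C = κε₀A/d = 2.55 × 8.85×10⁻¹² × 2.43×10⁻⁴ / 2.98×10⁻³ = 1.84×10⁻¹² F.
Q = CV = 1.84×10⁻¹² × 3.52 = 6.49×10⁻¹² C.

6.49 pC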